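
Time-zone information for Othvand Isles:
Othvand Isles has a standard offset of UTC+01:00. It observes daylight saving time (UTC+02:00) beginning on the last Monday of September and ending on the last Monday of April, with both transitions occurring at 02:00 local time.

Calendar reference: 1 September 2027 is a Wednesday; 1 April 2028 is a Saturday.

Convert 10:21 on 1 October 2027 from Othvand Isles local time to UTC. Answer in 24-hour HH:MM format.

08:21

1 September 2027 is a Wednesday, so Mondays fall on 6, 13, 20, 27; the last is September 27.
1 April 2028 is a Saturday, so Mondays fall on 3, 10, 17, 24; the last is April 24.
Daylight saving runs 27 September 2027 – 24 April 2028; 1 October 2027 is inside that window, so Othvand Isles is at UTC+02:00.
10:21 local − 2h = 08:21 UTC.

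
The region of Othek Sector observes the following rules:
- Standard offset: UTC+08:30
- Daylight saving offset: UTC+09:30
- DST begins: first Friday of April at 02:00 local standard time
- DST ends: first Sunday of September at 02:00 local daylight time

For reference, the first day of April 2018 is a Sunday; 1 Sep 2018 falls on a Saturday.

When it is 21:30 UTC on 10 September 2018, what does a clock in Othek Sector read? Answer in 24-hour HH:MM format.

1 April 2018 is a Sunday, so the first Friday is April 6.
1 September 2018 is a Saturday, so the first Sunday is September 2.
At the standard offset (UTC+08:30), 21:30 UTC + 8h30m = 06:00 Othek Sector standard time (rolling into the next day, 11 September 2018).
Daylight saving runs 6 April – 2 September; the standard-time date in Othek Sector, 11 September 2018, is outside that window, so Othek Sector is on standard time at UTC+08:30.
21:30 UTC + 8h30m = 06:00 local (rolling into the next day, 11 September 2018).

06:00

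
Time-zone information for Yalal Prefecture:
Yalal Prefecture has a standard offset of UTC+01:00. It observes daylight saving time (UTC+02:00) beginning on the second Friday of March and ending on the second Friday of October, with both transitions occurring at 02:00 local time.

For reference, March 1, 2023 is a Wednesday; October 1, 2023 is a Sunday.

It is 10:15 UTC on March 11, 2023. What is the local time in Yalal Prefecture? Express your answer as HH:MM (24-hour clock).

12:15

1 March 2023 is a Wednesday, so the first Friday is March 3 and the second is March 10.
1 October 2023 is a Sunday, so the first Friday is October 6 and the second is October 13.
At the standard offset (UTC+01:00), 10:15 UTC + 1h = 11:15 Yalal Prefecture standard time.
The standard-time date in Yalal Prefecture, March 11, 2023, lies within the daylight-saving period (10 March – 13 October), so Yalal Prefecture is on daylight time, UTC+02:00.
10:15 UTC + 2h = 12:15 local.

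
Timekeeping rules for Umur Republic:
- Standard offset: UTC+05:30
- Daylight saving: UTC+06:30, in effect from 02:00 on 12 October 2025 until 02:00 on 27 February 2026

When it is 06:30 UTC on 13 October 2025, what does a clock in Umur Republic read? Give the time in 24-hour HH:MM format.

At the standard offset (UTC+05:30), 06:30 UTC + 5h30m = 12:00 Umur Republic standard time.
Daylight saving runs 12 October 2025 – 27 February 2026; the standard-time date in Umur Republic, 13 October 2025, is inside that window, so Umur Republic is at UTC+06:30.
06:30 UTC + 6h30m = 13:00 local.

13:00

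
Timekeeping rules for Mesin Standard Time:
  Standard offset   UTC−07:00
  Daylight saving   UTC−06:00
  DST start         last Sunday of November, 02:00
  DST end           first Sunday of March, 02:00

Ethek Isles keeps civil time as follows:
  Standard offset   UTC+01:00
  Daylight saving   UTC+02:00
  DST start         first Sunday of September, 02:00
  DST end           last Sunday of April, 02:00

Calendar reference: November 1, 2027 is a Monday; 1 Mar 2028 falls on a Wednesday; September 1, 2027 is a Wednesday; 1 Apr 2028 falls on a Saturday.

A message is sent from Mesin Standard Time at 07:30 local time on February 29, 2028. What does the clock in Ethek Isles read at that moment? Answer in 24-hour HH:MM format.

1 November 2027 is a Monday, so Sundays fall on 7, 14, 21, 28; the last is November 28.
1 March 2028 is a Wednesday, so the first Sunday is March 5.
February 29, 2028 falls between 28 November 2027 and 5 March 2028, so daylight saving is in effect and Mesin Standard Time is at UTC−06:00.
07:30 Mesin Standard Time + 6h = 13:30 UTC.
1 September 2027 is a Wednesday, so the first Sunday is September 5.
1 April 2028 is a Saturday, so Sundays fall on 2, 9, 16, 23, 30; the last is April 30.
At the standard offset (UTC+01:00), 13:30 UTC + 1h = 14:30 Ethek Isles standard time.
The standard-time date in Ethek Isles, February 29, 2028, lies within the daylight-saving period (5 September 2027 – 30 April 2028), so Ethek Isles is on daylight time, UTC+02:00.
13:30 UTC + 2h = 15:30 Ethek Isles.

15:30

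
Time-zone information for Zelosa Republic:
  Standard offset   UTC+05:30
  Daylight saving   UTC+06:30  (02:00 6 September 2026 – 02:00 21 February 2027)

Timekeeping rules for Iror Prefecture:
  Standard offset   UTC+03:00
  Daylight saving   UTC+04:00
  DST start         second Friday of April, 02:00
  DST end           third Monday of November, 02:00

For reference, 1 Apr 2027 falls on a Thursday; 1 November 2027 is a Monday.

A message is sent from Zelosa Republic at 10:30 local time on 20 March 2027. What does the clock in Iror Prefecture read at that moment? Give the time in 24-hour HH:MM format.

08:00

Daylight saving runs 6 September 2026 – 21 February 2027; 20 March 2027 is outside that window, so Zelosa Republic is on standard time at UTC+05:30.
10:30 Zelosa Republic − 5h30m = 05:00 UTC.
1 April 2027 is a Thursday, so the first Friday is April 2 and the second is April 9.
1 November 2027 is a Monday, so the first Monday is November 1 and the third is November 15.
At the standard offset (UTC+03:00), 05:00 UTC + 3h = 08:00 Iror Prefecture standard time.
The standard-time date in Iror Prefecture, 20 March 2027, does not fall between 9 April and 15 November, so daylight saving is not in effect and Iror Prefecture is at UTC+03:00.
05:00 UTC + 3h = 08:00 Iror Prefecture.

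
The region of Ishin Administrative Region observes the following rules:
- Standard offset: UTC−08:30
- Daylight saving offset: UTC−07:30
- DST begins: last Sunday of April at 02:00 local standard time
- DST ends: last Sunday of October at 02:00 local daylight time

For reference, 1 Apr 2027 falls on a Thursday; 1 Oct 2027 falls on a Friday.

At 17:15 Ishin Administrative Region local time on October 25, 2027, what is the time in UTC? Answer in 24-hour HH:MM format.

1 April 2027 is a Thursday, so Sundays fall on 4, 11, 18, 25; the last is April 25.
1 October 2027 is a Friday, so Sundays fall on 3, 10, 17, 24, 31; the last is October 31.
October 25, 2027 falls between 25 April and 31 October, so daylight saving is in effect and Ishin Administrative Region is at UTC−07:30.
17:15 local + 7h30m = 00:45 UTC (rolling into the next day, 26 October 2027).

00:45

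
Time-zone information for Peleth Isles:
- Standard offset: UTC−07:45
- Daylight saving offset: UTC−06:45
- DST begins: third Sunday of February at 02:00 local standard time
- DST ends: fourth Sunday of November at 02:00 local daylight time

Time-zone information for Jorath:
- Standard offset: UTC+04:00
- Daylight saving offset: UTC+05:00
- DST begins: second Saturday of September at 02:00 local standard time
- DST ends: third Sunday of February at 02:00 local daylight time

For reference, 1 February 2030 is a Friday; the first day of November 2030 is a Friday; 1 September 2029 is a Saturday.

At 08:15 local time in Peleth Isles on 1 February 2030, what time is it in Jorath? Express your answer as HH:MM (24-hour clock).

21:00

1 February 2030 is a Friday, so the first Sunday is February 3 and the third is February 17.
1 November 2030 is a Friday, so the first Sunday is November 3 and the fourth is November 24.
1 February 2030 is outside the daylight-saving period (17 February – 24 November), so Peleth Isles is on standard time, UTC−07:45.
08:15 Peleth Isles + 7h45m = 16:00 UTC.
1 September 2029 is a Saturday, so the first Saturday is September 1 and the second is September 8.
1 February 2030 is a Friday, so the first Sunday is February 3 and the third is February 17.
At the standard offset (UTC+04:00), 16:00 UTC + 4h = 20:00 Jorath standard time.
The standard-time date in Jorath, 1 February 2030, falls between 8 September 2029 and 17 February 2030, so daylight saving is in effect and Jorath is at UTC+05:00.
16:00 UTC + 5h = 21:00 Jorath.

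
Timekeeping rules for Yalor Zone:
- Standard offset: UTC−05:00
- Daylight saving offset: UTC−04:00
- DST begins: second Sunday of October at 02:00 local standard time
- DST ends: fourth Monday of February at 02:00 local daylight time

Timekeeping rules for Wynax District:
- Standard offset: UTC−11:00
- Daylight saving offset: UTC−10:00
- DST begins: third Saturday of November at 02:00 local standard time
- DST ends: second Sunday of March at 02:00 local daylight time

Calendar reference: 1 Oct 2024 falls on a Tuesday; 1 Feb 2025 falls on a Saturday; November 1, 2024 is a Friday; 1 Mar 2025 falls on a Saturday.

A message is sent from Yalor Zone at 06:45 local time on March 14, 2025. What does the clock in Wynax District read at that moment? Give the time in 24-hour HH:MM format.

00:45

1 October 2024 is a Tuesday, so the first Sunday is October 6 and the second is October 13.
1 February 2025 is a Saturday, so the first Monday is February 3 and the fourth is February 24.
March 14, 2025 does not fall between 13 October 2024 and 24 February 2025, so daylight saving is not in effect and Yalor Zone is at UTC−05:00.
06:45 Yalor Zone + 5h = 11:45 UTC.
1 November 2024 is a Friday, so the first Saturday is November 2 and the third is November 16.
1 March 2025 is a Saturday, so the first Sunday is March 2 and the second is March 9.
At the standard offset (UTC−11:00), 11:45 UTC − 11h = 00:45 Wynax District standard time.
The standard-time date in Wynax District, March 14, 2025, does not fall between 16 November 2024 and 9 March 2025, so daylight saving is not in effect and Wynax District is at UTC−11:00.
11:45 UTC − 11h = 00:45 Wynax District.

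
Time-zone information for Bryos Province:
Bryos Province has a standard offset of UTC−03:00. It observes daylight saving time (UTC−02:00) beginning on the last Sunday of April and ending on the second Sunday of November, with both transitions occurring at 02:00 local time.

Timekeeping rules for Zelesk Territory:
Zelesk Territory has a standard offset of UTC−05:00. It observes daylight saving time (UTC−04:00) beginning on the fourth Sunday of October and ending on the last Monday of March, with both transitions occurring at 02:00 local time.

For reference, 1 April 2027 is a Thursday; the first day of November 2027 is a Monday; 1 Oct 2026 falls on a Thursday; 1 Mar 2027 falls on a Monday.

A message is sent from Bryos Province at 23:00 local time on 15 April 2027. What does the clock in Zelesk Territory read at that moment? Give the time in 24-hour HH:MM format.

21:00

1 April 2027 is a Thursday, so Sundays fall on 4, 11, 18, 25; the last is April 25.
1 November 2027 is a Monday, so the first Sunday is November 7 and the second is November 14.
Daylight saving runs 25 April – 14 November; 15 April 2027 is outside that window, so Bryos Province is on standard time at UTC−03:00.
23:00 Bryos Province + 3h = 02:00 UTC (rolling into the next day, 16 April 2027).
1 October 2026 is a Thursday, so the first Sunday is October 4 and the fourth is October 25.
1 March 2027 is a Monday, so Mondays fall on 1, 8, 15, 22, 29; the last is March 29.
At the standard offset (UTC−05:00), 02:00 UTC − 5h = 21:00 Zelesk Territory standard time (rolling into the previous day, 15 April 2027).
Daylight saving runs 25 October 2026 – 29 March 2027; the standard-time date in Zelesk Territory, 15 April 2027, is outside that window, so Zelesk Territory is on standard time at UTC−05:00.
02:00 UTC − 5h = 21:00 Zelesk Territory (rolling into the previous day, 15 April 2027).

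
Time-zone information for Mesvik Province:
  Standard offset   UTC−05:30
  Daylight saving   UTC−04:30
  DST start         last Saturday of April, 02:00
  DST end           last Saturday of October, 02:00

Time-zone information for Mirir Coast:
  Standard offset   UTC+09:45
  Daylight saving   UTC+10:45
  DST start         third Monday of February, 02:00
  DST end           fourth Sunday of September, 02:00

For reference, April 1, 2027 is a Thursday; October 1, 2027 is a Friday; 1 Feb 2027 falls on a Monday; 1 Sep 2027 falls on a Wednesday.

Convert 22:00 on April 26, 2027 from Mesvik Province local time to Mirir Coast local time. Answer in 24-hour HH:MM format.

13:15

1 April 2027 is a Thursday, so Saturdays fall on 3, 10, 17, 24; the last is April 24.
1 October 2027 is a Friday, so Saturdays fall on 2, 9, 16, 23, 30; the last is October 30.
April 26, 2027 falls between 24 April and 30 October, so daylight saving is in effect and Mesvik Province is at UTC−04:30.
22:00 Mesvik Province + 4h30m = 02:30 UTC (rolling into the next day, 27 April 2027).
1 February 2027 is a Monday, so the first Monday is February 1 and the third is February 15.
1 September 2027 is a Wednesday, so the first Sunday is September 5 and the fourth is September 26.
At the standard offset (UTC+09:45), 02:30 UTC + 9h45m = 12:15 Mirir Coast standard time.
Daylight saving runs 15 February – 26 September; the standard-time date in Mirir Coast, April 27, 2027, is inside that window, so Mirir Coast is at UTC+10:45.
02:30 UTC + 10h45m = 13:15 Mirir Coast.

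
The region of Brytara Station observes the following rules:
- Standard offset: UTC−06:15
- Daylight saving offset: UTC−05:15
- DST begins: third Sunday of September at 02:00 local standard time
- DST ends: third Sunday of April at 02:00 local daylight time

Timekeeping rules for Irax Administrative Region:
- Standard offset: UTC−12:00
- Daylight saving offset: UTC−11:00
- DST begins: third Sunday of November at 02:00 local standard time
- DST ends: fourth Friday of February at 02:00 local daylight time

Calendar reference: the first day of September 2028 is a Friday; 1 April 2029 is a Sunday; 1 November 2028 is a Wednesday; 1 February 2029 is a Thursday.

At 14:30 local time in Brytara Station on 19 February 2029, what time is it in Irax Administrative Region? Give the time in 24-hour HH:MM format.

08:45

1 September 2028 is a Friday, so the first Sunday is September 3 and the third is September 17.
1 April 2029 is a Sunday, so the first Sunday is April 1 and the third is April 15.
Daylight saving runs 17 September 2028 – 15 April 2029; 19 February 2029 is inside that window, so Brytara Station is at UTC−05:15.
14:30 Brytara Station + 5h15m = 19:45 UTC.
1 November 2028 is a Wednesday, so the first Sunday is November 5 and the third is November 19.
1 February 2029 is a Thursday, so the first Friday is February 2 and the fourth is February 23.
At the standard offset (UTC−12:00), 19:45 UTC − 12h = 07:45 Irax Administrative Region standard time.
The standard-time date in Irax Administrative Region, 19 February 2029, falls between 19 November 2028 and 23 February 2029, so daylight saving is in effect and Irax Administrative Region is at UTC−11:00.
19:45 UTC − 11h = 08:45 Irax Administrative Region.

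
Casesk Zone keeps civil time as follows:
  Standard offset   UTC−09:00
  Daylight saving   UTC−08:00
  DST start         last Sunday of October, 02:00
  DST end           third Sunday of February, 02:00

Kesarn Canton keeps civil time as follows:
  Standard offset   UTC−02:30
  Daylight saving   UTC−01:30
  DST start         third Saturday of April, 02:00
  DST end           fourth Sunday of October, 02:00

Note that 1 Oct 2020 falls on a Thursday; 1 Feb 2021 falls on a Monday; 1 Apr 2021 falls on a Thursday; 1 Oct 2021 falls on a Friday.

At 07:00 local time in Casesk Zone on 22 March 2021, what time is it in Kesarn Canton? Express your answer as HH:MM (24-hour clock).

13:30

1 October 2020 is a Thursday, so Sundays fall on 4, 11, 18, 25; the last is October 25.
1 February 2021 is a Monday, so the first Sunday is February 7 and the third is February 21.
Daylight saving runs 25 October 2020 – 21 February 2021; 22 March 2021 is outside that window, so Casesk Zone is on standard time at UTC−09:00.
07:00 Casesk Zone + 9h = 16:00 UTC.
1 April 2021 is a Thursday, so the first Saturday is April 3 and the third is April 17.
1 October 2021 is a Friday, so the first Sunday is October 3 and the fourth is October 24.
At the standard offset (UTC−02:30), 16:00 UTC − 2h30m = 13:30 Kesarn Canton standard time.
Daylight saving runs 17 April – 24 October; the standard-time date in Kesarn Canton, 22 March 2021, is outside that window, so Kesarn Canton is on standard time at UTC−02:30.
16:00 UTC − 2h30m = 13:30 Kesarn Canton.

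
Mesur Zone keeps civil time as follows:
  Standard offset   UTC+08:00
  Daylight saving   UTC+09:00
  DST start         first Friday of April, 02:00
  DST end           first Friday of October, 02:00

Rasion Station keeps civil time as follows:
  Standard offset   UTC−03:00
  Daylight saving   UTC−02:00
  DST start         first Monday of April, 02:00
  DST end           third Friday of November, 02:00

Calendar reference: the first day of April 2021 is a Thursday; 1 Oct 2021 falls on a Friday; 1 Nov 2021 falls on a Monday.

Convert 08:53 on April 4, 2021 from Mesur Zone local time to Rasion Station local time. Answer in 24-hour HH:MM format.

20:53

1 April 2021 is a Thursday, so the first Friday is April 2.
1 October 2021 is a Friday, so the first Friday is October 1.
Daylight saving runs 2 April – 1 October; April 4, 2021 is inside that window, so Mesur Zone is at UTC+09:00.
08:53 Mesur Zone − 9h = 23:53 UTC (rolling into the previous day, 3 April 2021).
1 April 2021 is a Thursday, so the first Monday is April 5.
1 November 2021 is a Monday, so the first Friday is November 5 and the third is November 19.
At the standard offset (UTC−03:00), 23:53 UTC − 3h = 20:53 Rasion Station standard time.
Daylight saving runs 5 April – 19 November; the standard-time date in Rasion Station, April 3, 2021, is outside that window, so Rasion Station is on standard time at UTC−03:00.
23:53 UTC − 3h = 20:53 Rasion Station.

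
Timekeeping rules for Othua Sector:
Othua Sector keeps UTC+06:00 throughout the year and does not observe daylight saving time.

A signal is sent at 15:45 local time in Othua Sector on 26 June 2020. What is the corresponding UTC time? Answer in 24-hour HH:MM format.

09:45

Othua Sector stays on UTC+06:00 all year.
15:45 local − 6h = 09:45 UTC.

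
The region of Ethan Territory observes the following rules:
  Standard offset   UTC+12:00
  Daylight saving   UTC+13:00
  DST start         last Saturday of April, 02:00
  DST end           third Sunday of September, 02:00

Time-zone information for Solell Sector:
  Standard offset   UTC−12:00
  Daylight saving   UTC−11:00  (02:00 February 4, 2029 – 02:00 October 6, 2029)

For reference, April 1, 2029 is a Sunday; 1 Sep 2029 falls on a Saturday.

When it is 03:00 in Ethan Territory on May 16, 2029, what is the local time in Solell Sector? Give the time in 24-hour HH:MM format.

1 April 2029 is a Sunday, so Saturdays fall on 7, 14, 21, 28; the last is April 28.
1 September 2029 is a Saturday, so the first Sunday is September 2 and the third is September 16.
May 16, 2029 falls between 28 April and 16 September, so daylight saving is in effect and Ethan Territory is at UTC+13:00.
03:00 Ethan Territory − 13h = 14:00 UTC (rolling into the previous day, 15 May 2029).
At the standard offset (UTC−12:00), 14:00 UTC − 12h = 02:00 Solell Sector standard time.
The standard-time date in Solell Sector, May 15, 2029, lies within the daylight-saving period (4 February – 6 October), so Solell Sector is on daylight time, UTC−11:00.
14:00 UTC − 11h = 03:00 Solell Sector.

03:00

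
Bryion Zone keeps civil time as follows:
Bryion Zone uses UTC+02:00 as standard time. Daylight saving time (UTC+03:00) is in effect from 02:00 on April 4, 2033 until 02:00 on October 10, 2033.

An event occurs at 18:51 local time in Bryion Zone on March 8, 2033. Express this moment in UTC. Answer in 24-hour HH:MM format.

March 8, 2033 does not fall between 4 April and 10 October, so daylight saving is not in effect and Bryion Zone is at UTC+02:00.
18:51 local − 2h = 16:51 UTC.

16:51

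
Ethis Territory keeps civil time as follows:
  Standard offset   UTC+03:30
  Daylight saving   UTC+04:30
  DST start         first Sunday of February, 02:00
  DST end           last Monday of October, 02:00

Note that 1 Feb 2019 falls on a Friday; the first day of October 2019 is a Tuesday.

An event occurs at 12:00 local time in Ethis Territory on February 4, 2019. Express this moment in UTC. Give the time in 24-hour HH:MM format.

1 February 2019 is a Friday, so the first Sunday is February 3.
1 October 2019 is a Tuesday, so Mondays fall on 7, 14, 21, 28; the last is October 28.
Daylight saving runs 3 February – 28 October; February 4, 2019 is inside that window, so Ethis Territory is at UTC+04:30.
12:00 local − 4h30m = 07:30 UTC.

07:30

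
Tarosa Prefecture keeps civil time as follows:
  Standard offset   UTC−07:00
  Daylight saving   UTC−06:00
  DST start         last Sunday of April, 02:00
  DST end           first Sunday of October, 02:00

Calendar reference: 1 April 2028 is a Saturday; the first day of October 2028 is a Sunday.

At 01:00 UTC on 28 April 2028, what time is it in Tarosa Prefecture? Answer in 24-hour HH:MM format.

18:00

1 April 2028 is a Saturday, so Sundays fall on 2, 9, 16, 23, 30; the last is April 30.
1 October 2028 is a Sunday, so the first Sunday is October 1.
At the standard offset (UTC−07:00), 01:00 UTC − 7h = 18:00 Tarosa Prefecture standard time (rolling into the previous day, 27 April 2028).
The standard-time date in Tarosa Prefecture, 27 April 2028, does not fall between 30 April and 1 October, so daylight saving is not in effect and Tarosa Prefecture is at UTC−07:00.
01:00 UTC − 7h = 18:00 local (rolling into the previous day, 27 April 2028).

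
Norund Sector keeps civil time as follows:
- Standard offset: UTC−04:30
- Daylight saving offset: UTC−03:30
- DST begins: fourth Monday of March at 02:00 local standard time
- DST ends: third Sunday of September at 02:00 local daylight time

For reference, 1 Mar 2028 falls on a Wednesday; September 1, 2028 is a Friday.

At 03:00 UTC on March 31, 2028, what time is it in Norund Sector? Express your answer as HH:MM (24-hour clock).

23:30

1 March 2028 is a Wednesday, so the first Monday is March 6 and the fourth is March 27.
1 September 2028 is a Friday, so the first Sunday is September 3 and the third is September 17.
At the standard offset (UTC−04:30), 03:00 UTC − 4h30m = 22:30 Norund Sector standard time (rolling into the previous day, 30 March 2028).
The standard-time date in Norund Sector, March 30, 2028, falls between 27 March and 17 September, so daylight saving is in effect and Norund Sector is at UTC−03:30.
03:00 UTC − 3h30m = 23:30 local (rolling into the previous day, 30 March 2028).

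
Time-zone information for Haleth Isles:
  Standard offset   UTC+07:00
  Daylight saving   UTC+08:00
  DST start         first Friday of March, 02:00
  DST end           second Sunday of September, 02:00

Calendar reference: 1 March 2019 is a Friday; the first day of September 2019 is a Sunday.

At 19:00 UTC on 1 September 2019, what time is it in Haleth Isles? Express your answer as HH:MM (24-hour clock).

1 March 2019 is a Friday, so the first Friday is March 1.
1 September 2019 is a Sunday, so the first Sunday is September 1 and the second is September 8.
At the standard offset (UTC+07:00), 19:00 UTC + 7h = 02:00 Haleth Isles standard time (rolling into the next day, 2 September 2019).
The standard-time date in Haleth Isles, 2 September 2019, lies within the daylight-saving period (1 March – 8 September), so Haleth Isles is on daylight time, UTC+08:00.
19:00 UTC + 8h = 03:00 local (rolling into the next day, 2 September 2019).

03:00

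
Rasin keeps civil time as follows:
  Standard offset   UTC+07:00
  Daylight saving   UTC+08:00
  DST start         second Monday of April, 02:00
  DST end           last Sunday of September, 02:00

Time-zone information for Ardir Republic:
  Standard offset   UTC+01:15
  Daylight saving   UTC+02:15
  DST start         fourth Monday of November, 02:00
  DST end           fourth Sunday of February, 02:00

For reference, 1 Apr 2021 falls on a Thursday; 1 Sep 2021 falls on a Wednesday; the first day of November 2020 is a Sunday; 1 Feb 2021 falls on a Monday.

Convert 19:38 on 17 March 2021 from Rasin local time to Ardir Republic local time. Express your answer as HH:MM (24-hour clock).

13:53

1 April 2021 is a Thursday, so the first Monday is April 5 and the second is April 12.
1 September 2021 is a Wednesday, so Sundays fall on 5, 12, 19, 26; the last is September 26.
17 March 2021 does not fall between 12 April and 26 September, so daylight saving is not in effect and Rasin is at UTC+07:00.
19:38 Rasin − 7h = 12:38 UTC.
1 November 2020 is a Sunday, so the first Monday is November 2 and the fourth is November 23.
1 February 2021 is a Monday, so the first Sunday is February 7 and the fourth is February 28.
At the standard offset (UTC+01:15), 12:38 UTC + 1h15m = 13:53 Ardir Republic standard time.
The standard-time date in Ardir Republic, 17 March 2021, is outside the daylight-saving period (23 November 2020 – 28 February 2021), so Ardir Republic is on standard time, UTC+01:15.
12:38 UTC + 1h15m = 13:53 Ardir Republic.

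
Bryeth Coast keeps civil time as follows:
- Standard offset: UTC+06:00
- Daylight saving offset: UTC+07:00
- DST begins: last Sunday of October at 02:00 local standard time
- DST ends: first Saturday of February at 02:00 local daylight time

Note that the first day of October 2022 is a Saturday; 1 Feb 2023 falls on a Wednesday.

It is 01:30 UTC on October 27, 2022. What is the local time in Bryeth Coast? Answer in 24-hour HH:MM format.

1 October 2022 is a Saturday, so Sundays fall on 2, 9, 16, 23, 30; the last is October 30.
1 February 2023 is a Wednesday, so the first Saturday is February 4.
At the standard offset (UTC+06:00), 01:30 UTC + 6h = 07:30 Bryeth Coast standard time.
Daylight saving runs 30 October 2022 – 4 February 2023; the standard-time date in Bryeth Coast, October 27, 2022, is outside that window, so Bryeth Coast is on standard time at UTC+06:00.
01:30 UTC + 6h = 07:30 local.

07:30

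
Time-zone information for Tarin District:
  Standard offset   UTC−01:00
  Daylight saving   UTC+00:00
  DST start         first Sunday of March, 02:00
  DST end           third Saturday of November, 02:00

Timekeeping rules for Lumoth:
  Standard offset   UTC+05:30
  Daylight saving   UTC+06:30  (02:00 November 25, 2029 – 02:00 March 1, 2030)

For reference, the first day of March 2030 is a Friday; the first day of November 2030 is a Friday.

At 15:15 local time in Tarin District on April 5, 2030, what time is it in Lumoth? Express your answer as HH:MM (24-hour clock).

20:45

1 March 2030 is a Friday, so the first Sunday is March 3.
1 November 2030 is a Friday, so the first Saturday is November 2 and the third is November 16.
April 5, 2030 lies within the daylight-saving period (3 March – 16 November), so Tarin District is on daylight time, UTC+00:00.
15:15 Tarin District − 0h = 15:15 UTC.
At the standard offset (UTC+05:30), 15:15 UTC + 5h30m = 20:45 Lumoth standard time.
The standard-time date in Lumoth, April 5, 2030, is outside the daylight-saving period (25 November 2029 – 1 March 2030), so Lumoth is on standard time, UTC+05:30.
15:15 UTC + 5h30m = 20:45 Lumoth.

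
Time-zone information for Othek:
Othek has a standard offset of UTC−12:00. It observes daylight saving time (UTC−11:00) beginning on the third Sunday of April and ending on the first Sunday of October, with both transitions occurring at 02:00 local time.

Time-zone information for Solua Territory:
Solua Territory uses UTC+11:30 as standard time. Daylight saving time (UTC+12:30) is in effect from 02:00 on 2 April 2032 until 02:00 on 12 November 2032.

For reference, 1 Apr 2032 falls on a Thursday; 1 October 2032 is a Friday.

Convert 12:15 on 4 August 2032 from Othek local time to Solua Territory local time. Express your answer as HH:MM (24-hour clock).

1 April 2032 is a Thursday, so the first Sunday is April 4 and the third is April 18.
1 October 2032 is a Friday, so the first Sunday is October 3.
4 August 2032 falls between 18 April and 3 October, so daylight saving is in effect and Othek is at UTC−11:00.
12:15 Othek + 11h = 23:15 UTC.
At the standard offset (UTC+11:30), 23:15 UTC + 11h30m = 10:45 Solua Territory standard time (rolling into the next day, 5 August 2032).
The standard-time date in Solua Territory, 5 August 2032, falls between 2 April and 12 November, so daylight saving is in effect and Solua Territory is at UTC+12:30.
23:15 UTC + 12h30m = 11:45 Solua Territory (rolling into the next day, 5 August 2032).

11:45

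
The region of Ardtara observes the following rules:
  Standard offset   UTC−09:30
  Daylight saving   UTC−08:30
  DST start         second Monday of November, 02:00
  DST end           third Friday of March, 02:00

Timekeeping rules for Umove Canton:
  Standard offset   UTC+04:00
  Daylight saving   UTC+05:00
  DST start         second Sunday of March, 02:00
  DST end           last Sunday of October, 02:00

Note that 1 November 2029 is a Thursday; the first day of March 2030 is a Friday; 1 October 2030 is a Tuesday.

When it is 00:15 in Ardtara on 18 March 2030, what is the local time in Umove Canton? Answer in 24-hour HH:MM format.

1 November 2029 is a Thursday, so the first Monday is November 5 and the second is November 12.
1 March 2030 is a Friday, so the first Friday is March 1 and the third is March 15.
Daylight saving runs 12 November 2029 – 15 March 2030; 18 March 2030 is outside that window, so Ardtara is on standard time at UTC−09:30.
00:15 Ardtara + 9h30m = 09:45 UTC.
1 March 2030 is a Friday, so the first Sunday is March 3 and the second is March 10.
1 October 2030 is a Tuesday, so Sundays fall on 6, 13, 20, 27; the last is October 27.
At the standard offset (UTC+04:00), 09:45 UTC + 4h = 13:45 Umove Canton standard time.
The standard-time date in Umove Canton, 18 March 2030, falls between 10 March and 27 October, so daylight saving is in effect and Umove Canton is at UTC+05:00.
09:45 UTC + 5h = 14:45 Umove Canton.

14:45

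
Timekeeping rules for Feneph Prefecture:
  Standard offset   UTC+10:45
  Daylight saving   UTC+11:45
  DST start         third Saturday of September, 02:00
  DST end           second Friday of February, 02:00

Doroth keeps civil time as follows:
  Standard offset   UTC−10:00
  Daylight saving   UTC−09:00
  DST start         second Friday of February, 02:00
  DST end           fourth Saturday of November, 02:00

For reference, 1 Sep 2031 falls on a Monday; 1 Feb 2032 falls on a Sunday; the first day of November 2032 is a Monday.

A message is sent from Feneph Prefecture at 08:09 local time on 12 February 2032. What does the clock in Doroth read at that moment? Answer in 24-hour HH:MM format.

1 September 2031 is a Monday, so the first Saturday is September 6 and the third is September 20.
1 February 2032 is a Sunday, so the first Friday is February 6 and the second is February 13.
Daylight saving runs 20 September 2031 – 13 February 2032; 12 February 2032 is inside that window, so Feneph Prefecture is at UTC+11:45.
08:09 Feneph Prefecture − 11h45m = 20:24 UTC (rolling into the previous day, 11 February 2032).
1 February 2032 is a Sunday, so the first Friday is February 6 and the second is February 13.
1 November 2032 is a Monday, so the first Saturday is November 6 and the fourth is November 27.
At the standard offset (UTC−10:00), 20:24 UTC − 10h = 10:24 Doroth standard time.
Daylight saving runs 13 February – 27 November; the standard-time date in Doroth, 11 February 2032, is outside that window, so Doroth is on standard time at UTC−10:00.
20:24 UTC − 10h = 10:24 Doroth.

10:24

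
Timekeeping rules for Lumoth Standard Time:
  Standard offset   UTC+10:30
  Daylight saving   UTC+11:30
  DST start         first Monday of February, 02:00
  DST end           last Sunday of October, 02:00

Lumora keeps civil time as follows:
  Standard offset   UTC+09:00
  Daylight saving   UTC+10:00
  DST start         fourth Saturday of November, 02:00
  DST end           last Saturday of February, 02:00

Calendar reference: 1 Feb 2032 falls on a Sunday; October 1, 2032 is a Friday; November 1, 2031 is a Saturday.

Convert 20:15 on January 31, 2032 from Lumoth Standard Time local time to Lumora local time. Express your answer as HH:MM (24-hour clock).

1 February 2032 is a Sunday, so the first Monday is February 2.
1 October 2032 is a Friday, so Sundays fall on 3, 10, 17, 24, 31; the last is October 31.
January 31, 2032 does not fall between 2 February and 31 October, so daylight saving is not in effect and Lumoth Standard Time is at UTC+10:30.
20:15 Lumoth Standard Time − 10h30m = 09:45 UTC.
1 November 2031 is a Saturday, so the first Saturday is November 1 and the fourth is November 22.
1 February 2032 is a Sunday, so Saturdays fall on 7, 14, 21, 28; the last is February 28.
At the standard offset (UTC+09:00), 09:45 UTC + 9h = 18:45 Lumora standard time.
Daylight saving runs 22 November 2031 – 28 February 2032; the standard-time date in Lumora, January 31, 2032, is inside that window, so Lumora is at UTC+10:00.
09:45 UTC + 10h = 19:45 Lumora.

19:45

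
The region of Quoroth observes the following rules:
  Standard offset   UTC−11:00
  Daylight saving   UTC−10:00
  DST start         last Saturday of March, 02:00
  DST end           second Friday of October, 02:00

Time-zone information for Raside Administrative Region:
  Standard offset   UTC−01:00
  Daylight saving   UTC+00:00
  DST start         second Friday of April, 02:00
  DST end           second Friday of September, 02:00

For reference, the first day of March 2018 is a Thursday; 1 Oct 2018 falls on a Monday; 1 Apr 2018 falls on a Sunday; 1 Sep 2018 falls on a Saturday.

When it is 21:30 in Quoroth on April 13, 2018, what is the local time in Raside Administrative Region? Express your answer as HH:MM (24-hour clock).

1 March 2018 is a Thursday, so Saturdays fall on 3, 10, 17, 24, 31; the last is March 31.
1 October 2018 is a Monday, so the first Friday is October 5 and the second is October 12.
April 13, 2018 lies within the daylight-saving period (31 March – 12 October), so Quoroth is on daylight time, UTC−10:00.
21:30 Quoroth + 10h = 07:30 UTC (rolling into the next day, 14 April 2018).
1 April 2018 is a Sunday, so the first Friday is April 6 and the second is April 13.
1 September 2018 is a Saturday, so the first Friday is September 7 and the second is September 14.
At the standard offset (UTC−01:00), 07:30 UTC − 1h = 06:30 Raside Administrative Region standard time.
The standard-time date in Raside Administrative Region, April 14, 2018, falls between 13 April and 14 September, so daylight saving is in effect and Raside Administrative Region is at UTC+00:00.
07:30 UTC + 0h = 07:30 Raside Administrative Region.

07:30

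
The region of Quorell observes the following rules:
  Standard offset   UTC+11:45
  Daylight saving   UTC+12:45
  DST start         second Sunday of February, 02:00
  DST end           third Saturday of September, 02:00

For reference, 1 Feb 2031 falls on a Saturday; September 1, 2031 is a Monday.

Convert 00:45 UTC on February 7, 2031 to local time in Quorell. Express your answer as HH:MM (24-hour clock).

12:30

1 February 2031 is a Saturday, so the first Sunday is February 2 and the second is February 9.
1 September 2031 is a Monday, so the first Saturday is September 6 and the third is September 20.
At the standard offset (UTC+11:45), 00:45 UTC + 11h45m = 12:30 Quorell standard time.
Daylight saving runs 9 February – 20 September; the standard-time date in Quorell, February 7, 2031, is outside that window, so Quorell is on standard time at UTC+11:45.
00:45 UTC + 11h45m = 12:30 local.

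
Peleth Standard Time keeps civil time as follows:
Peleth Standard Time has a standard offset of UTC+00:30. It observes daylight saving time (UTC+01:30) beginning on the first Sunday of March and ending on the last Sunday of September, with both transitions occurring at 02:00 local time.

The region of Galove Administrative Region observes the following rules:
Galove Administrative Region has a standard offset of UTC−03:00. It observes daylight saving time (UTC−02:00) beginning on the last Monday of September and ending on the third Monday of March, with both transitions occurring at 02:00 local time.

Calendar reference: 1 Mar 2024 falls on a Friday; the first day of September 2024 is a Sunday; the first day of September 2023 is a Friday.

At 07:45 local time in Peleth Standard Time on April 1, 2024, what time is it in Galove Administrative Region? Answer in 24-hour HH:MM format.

03:15

1 March 2024 is a Friday, so the first Sunday is March 3.
1 September 2024 is a Sunday, so Sundays fall on 1, 8, 15, 22, 29; the last is September 29.
April 1, 2024 lies within the daylight-saving period (3 March – 29 September), so Peleth Standard Time is on daylight time, UTC+01:30.
07:45 Peleth Standard Time − 1h30m = 06:15 UTC.
1 September 2023 is a Friday, so Mondays fall on 4, 11, 18, 25; the last is September 25.
1 March 2024 is a Friday, so the first Monday is March 4 and the third is March 18.
At the standard offset (UTC−03:00), 06:15 UTC − 3h = 03:15 Galove Administrative Region standard time.
The standard-time date in Galove Administrative Region, April 1, 2024, does not fall between 25 September 2023 and 18 March 2024, so daylight saving is not in effect and Galove Administrative Region is at UTC−03:00.
06:15 UTC − 3h = 03:15 Galove Administrative Region.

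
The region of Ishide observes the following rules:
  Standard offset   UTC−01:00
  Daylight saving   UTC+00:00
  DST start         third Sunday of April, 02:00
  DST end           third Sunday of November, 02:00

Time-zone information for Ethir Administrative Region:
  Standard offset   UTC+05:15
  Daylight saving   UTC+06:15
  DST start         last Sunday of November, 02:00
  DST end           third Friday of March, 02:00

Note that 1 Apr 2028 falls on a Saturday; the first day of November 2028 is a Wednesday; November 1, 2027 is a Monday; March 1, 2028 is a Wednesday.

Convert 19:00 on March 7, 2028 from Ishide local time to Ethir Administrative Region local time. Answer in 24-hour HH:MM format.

1 April 2028 is a Saturday, so the first Sunday is April 2 and the third is April 16.
1 November 2028 is a Wednesday, so the first Sunday is November 5 and the third is November 19.
March 7, 2028 is outside the daylight-saving period (16 April – 19 November), so Ishide is on standard time, UTC−01:00.
19:00 Ishide + 1h = 20:00 UTC.
1 November 2027 is a Monday, so Sundays fall on 7, 14, 21, 28; the last is November 28.
1 March 2028 is a Wednesday, so the first Friday is March 3 and the third is March 17.
At the standard offset (UTC+05:15), 20:00 UTC + 5h15m = 01:15 Ethir Administrative Region standard time (rolling into the next day, 8 March 2028).
The standard-time date in Ethir Administrative Region, March 8, 2028, lies within the daylight-saving period (28 November 2027 – 17 March 2028), so Ethir Administrative Region is on daylight time, UTC+06:15.
20:00 UTC + 6h15m = 02:15 Ethir Administrative Region (rolling into the next day, 8 March 2028).

02:15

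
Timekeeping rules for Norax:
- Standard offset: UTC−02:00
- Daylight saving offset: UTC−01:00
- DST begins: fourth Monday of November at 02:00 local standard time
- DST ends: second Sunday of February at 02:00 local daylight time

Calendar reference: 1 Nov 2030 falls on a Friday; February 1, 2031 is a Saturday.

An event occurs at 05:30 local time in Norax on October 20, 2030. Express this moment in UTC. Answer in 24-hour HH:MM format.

1 November 2030 is a Friday, so the first Monday is November 4 and the fourth is November 25.
1 February 2031 is a Saturday, so the first Sunday is February 2 and the second is February 9.
Daylight saving runs 25 November 2030 – 9 February 2031; October 20, 2030 is outside that window, so Norax is on standard time at UTC−02:00.
05:30 local + 2h = 07:30 UTC.

07:30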